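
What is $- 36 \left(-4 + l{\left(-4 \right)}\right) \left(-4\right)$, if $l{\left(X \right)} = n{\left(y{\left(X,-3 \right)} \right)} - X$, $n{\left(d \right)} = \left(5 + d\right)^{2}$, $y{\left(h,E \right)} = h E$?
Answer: $41616$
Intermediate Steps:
$y{\left(h,E \right)} = E h$
$l{\left(X \right)} = \left(5 - 3 X\right)^{2} - X$
$- 36 \left(-4 + l{\left(-4 \right)}\right) \left(-4\right) = - 36 \left(-4 - \left(-4 - \left(-5 + 3 \left(-4\right)\right)^{2}\right)\right) \left(-4\right) = - 36 \left(-4 + \left(\left(-5 - 12\right)^{2} + 4\right)\right) \left(-4\right) = - 36 \left(-4 + \left(\left(-17\right)^{2} + 4\right)\right) \left(-4\right) = - 36 \left(-4 + \left(289 + 4\right)\right) \left(-4\right) = - 36 \left(-4 + 293\right) \left(-4\right) = - 36 \cdot 289 \left(-4\right) = \left(-36\right) \left(-1156\right) = 41616$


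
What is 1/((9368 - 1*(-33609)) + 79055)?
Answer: 1/122032 ≈ 8.1946e-6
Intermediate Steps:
1/((9368 - 1*(-33609)) + 79055) = 1/((9368 + 33609) + 79055) = 1/(42977 + 79055) = 1/122032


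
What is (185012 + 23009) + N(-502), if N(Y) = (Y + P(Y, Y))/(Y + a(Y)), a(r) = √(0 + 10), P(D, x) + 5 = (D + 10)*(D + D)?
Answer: 8695387742/41999 - 164487*√10/83998 ≈ 2.0703e+5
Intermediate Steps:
P(D, x) = -5 + 2*D*(10 + D) (P(D, x) = -5 + (D + 10)*(D + D) = -5 + (10 + D)*(2*D) = -5 + 2*D*(10 + D))
a(r) = √10
N(Y) = (-5 + 2*Y² + 21*Y)/(Y + √10) (N(Y) = (Y + (-5 + 2*Y² + 20*Y))/(Y + √10) = (-5 + 2*Y² + 21*Y)/(Y + √10))
(185012 + 23009) + N(-502) = (185012 + 23009) + (-5 + 2*(-502)² + 21*(-502))/(-502 + √10) = 208021 + (-5 + 2*252004 - 10542)/(-502 + √10) = 208021 + (-5 + 504008 - 10542)/(-502 + √10) = 208021 + 493461/(-502 + √10)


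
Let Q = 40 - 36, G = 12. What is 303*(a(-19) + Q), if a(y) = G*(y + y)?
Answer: -136956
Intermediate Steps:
a(y) = 24*y (a(y) = 12*(y + y) = 12*(2*y) = 24*y)
Q = 4
303*(a(-19) + Q) = 303*(24*(-19) + 4) = 303*(-456 + 4) = 303*(-452) = -136956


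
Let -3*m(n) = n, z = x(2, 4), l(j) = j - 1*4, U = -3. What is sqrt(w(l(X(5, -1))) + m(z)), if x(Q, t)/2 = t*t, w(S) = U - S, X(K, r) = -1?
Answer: I*sqrt(78)/3 ≈ 2.9439*I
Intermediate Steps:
l(j) = -4 + j (l(j) = j - 4 = -4 + j)
w(S) = -3 - S
x(Q, t) = 2*t**2 (x(Q, t) = 2*(t*t) = 2*t**2)
z = 32 (z = 2*4**2 = 2*16 = 32)
m(n) = -n/3
sqrt(w(l(X(5, -1))) + m(z)) = sqrt((-3 - (-4 - 1)) - 1/3*32) = sqrt((-3 - 1*(-5)) - 32/3) = sqrt((-3 + 5) - 32/3) = sqrt(2 - 32/3) = sqrt(-26/3) = I*sqrt(78)/3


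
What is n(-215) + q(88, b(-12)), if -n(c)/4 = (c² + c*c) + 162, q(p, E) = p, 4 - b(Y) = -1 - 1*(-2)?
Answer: -370360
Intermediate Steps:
b(Y) = 3 (b(Y) = 4 - (-1 - 1*(-2)) = 4 - (-1 + 2) = 4 - 1*1 = 4 - 1 = 3)
n(c) = -648 - 8*c² (n(c) = -4*((c² + c*c) + 162) = -4*((c² + c²) + 162) = -4*(2*c² + 162) = -4*(162 + 2*c²) = -648 - 8*c²)
n(-215) + q(88, b(-12)) = (-648 - 8*(-215)²) + 88 = (-648 - 8*46225) + 88 = (-648 - 369800) + 88 = -370448 + 88 = -370360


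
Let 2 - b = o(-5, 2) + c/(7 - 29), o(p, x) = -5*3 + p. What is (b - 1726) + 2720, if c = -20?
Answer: 11166/11 ≈ 1015.1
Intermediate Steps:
o(p, x) = -15 + p
b = 232/11 (b = 2 - ((-15 - 5) - 20/(7 - 29)) = 2 - (-20 - 20/(-22)) = 2 - (-20 - 1/22*(-20)) = 2 - (-20 + 10/11) = 2 - 1*(-210/11) = 2 + 210/11 = 232/11 ≈ 21.091)
(b - 1726) + 2720 = (232/11 - 1726) + 2720 = -18754/11 + 2720 = 11166/11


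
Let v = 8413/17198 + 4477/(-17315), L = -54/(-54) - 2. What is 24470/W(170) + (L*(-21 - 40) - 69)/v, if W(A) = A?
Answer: 127550774783/1167486033 ≈ 109.25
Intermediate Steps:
L = -1 (L = -54*(-1/54) - 2 = 1 - 2 = -1)
v = 68675649/297783370 (v = 8413*(1/17198) + 4477*(-1/17315) = 8413/17198 - 4477/17315 = 68675649/297783370 ≈ 0.23062)
24470/W(170) + (L*(-21 - 40) - 69)/v = 24470/170 + (-(-21 - 40) - 69)/(68675649/297783370) = 24470*(1/170) + (-1*(-61) - 69)*(297783370/68675649) = 2447/17 + (61 - 69)*(297783370/68675649) = 2447/17 - 8*297783370/68675649 = 2447/17 - 2382266960/68675649 = 127550774783/1167486033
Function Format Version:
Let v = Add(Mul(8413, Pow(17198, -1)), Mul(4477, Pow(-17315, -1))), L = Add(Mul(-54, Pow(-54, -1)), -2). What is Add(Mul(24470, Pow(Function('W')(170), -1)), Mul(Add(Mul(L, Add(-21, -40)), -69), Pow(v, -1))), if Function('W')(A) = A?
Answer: Rational(127550774783, 1167486033) ≈ 109.25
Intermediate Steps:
L = -1 (L = Add(Mul(-54, Rational(-1, 54)), -2) = Add(1, -2) = -1)
v = Rational(68675649, 297783370) (v = Add(Mul(8413, Rational(1, 17198)), Mul(4477, Rational(-1, 17315))) = Add(Rational(8413, 17198), Rational(-4477, 17315)) = Rational(68675649, 297783370) ≈ 0.23062)
Add(Mul(24470, Pow(Function('W')(170), -1)), Mul(Add(Mul(L, Add(-21, -40)), -69), Pow(v, -1))) = Add(Mul(24470, Pow(170, -1)), Mul(Add(Mul(-1, Add(-21, -40)), -69), Pow(Rational(68675649, 297783370), -1))) = Add(Mul(24470, Rational(1, 170)), Mul(Add(Mul(-1, -61), -69), Rational(297783370, 68675649))) = Add(Rational(2447, 17), Mul(Add(61, -69), Rational(297783370, 68675649))) = Add(Rational(2447, 17), Mul(-8, Rational(297783370, 68675649))) = Add(Rational(2447, 17), Rational(-2382266960, 68675649)) = Rational(127550774783, 1167486033)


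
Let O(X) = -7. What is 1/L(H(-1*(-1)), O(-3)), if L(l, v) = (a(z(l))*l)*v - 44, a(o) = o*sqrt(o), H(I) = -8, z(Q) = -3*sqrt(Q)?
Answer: 1/(4*(-11 + 168*2**(1/4)*sqrt(3)*(-I)**(3/2))) ≈ -0.00051036 + 0.00048841*I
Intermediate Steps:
a(o) = o**(3/2)
L(l, v) = -44 + 3*l*v*sqrt(3)*(-sqrt(l))**(3/2) (L(l, v) = ((-3*sqrt(l))**(3/2)*l)*v - 44 = ((3*sqrt(3)*(-sqrt(l))**(3/2))*l)*v - 44 = (3*l*sqrt(3)*(-sqrt(l))**(3/2))*v - 44 = 3*l*v*sqrt(3)*(-sqrt(l))**(3/2) - 44 = -44 + 3*l*v*sqrt(3)*(-sqrt(l))**(3/2))
1/L(H(-1*(-1)), O(-3)) = 1/(-44 + 3*(-7)*sqrt(3)*(-sqrt(-8))**(7/2)) = 1/(-44 + 3*(-7)*sqrt(3)*(-2*I*sqrt(2))**(7/2)) = 1/(-44 + 3*(-7)*sqrt(3)*(32*2**(1/4)*(-I)**(7/2))) = 1/(-44 - 672*2**(1/4)*sqrt(3)*(-I)**(7/2))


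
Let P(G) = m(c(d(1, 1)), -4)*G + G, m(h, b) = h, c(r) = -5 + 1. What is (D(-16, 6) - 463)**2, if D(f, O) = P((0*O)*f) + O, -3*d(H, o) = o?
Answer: 208849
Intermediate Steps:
d(H, o) = -o/3
c(r) = -4
P(G) = -3*G (P(G) = -4*G + G = -3*G)
D(f, O) = O (D(f, O) = -3*0*O*f + O = -0*f + O = -3*0 + O = 0 + O = O)
(D(-16, 6) - 463)**2 = (6 - 463)**2 = (-457)**2 = 208849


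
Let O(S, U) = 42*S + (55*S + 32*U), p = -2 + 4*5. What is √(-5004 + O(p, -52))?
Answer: I*√4922 ≈ 70.157*I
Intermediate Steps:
p = 18 (p = -2 + 20 = 18)
O(S, U) = 32*U + 97*S (O(S, U) = 42*S + (32*U + 55*S) = 32*U + 97*S)
√(-5004 + O(p, -52)) = √(-5004 + (32*(-52) + 97*18)) = √(-5004 + (-1664 + 1746)) = √(-5004 + 82) = √(-4922) = I*√4922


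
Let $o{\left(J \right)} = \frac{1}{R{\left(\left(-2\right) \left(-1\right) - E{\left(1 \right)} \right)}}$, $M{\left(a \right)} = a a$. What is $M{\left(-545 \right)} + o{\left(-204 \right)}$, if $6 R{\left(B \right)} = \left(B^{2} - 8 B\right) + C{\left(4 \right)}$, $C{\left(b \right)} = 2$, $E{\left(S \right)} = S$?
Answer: $\frac{1485119}{5} \approx 2.9702 \cdot 10^{5}$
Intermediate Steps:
$M{\left(a \right)} = a^{2}$
$R{\left(B \right)} = \frac{1}{3} - \frac{4 B}{3} + \frac{B^{2}}{6}$ ($R{\left(B \right)} = \frac{\left(B^{2} - 8 B\right) + 2}{6} = \frac{2 + B^{2} - 8 B}{6} = \frac{1}{3} - \frac{4 B}{3} + \frac{B^{2}}{6}$)
$o{\left(J \right)} = - \frac{6}{5}$ ($o{\left(J \right)} = \frac{1}{\frac{1}{3} - \frac{4 \left(\left(-2\right) \left(-1\right) - 1\right)}{3} + \frac{\left(\left(-2\right) \left(-1\right) - 1\right)^{2}}{6}} = \frac{1}{\frac{1}{3} - \frac{4 \left(2 - 1\right)}{3} + \frac{\left(2 - 1\right)^{2}}{6}} = \frac{1}{\frac{1}{3} - \frac{4}{3} + \frac{1^{2}}{6}} = \frac{1}{\frac{1}{3} - \frac{4}{3} + \frac{1}{6} \cdot 1} = \frac{1}{\frac{1}{3} - \frac{4}{3} + \frac{1}{6}} = \frac{1}{- \frac{5}{6}} = - \frac{6}{5}$)
$M{\left(-545 \right)} + o{\left(-204 \right)} = \left(-545\right)^{2} - \frac{6}{5} = 297025 - \frac{6}{5} = \frac{1485119}{5}$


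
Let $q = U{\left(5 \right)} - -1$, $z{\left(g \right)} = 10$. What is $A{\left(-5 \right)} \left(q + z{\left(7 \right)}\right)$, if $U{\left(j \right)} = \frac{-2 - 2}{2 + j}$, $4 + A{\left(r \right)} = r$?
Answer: $- \frac{657}{7} \approx -93.857$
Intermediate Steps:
$A{\left(r \right)} = -4 + r$
$U{\left(j \right)} = - \frac{4}{2 + j}$
$q = \frac{3}{7}$ ($q = - \frac{4}{2 + 5} - -1 = - \frac{4}{7} + 1 = \frac{3}{7} \approx 0.42857$)
$A{\left(-5 \right)} \left(q + z{\left(7 \right)}\right) = \left(-4 - 5\right) \left(\frac{3}{7} + 10\right) = \left(-9\right) \frac{73}{7} = - \frac{657}{7}$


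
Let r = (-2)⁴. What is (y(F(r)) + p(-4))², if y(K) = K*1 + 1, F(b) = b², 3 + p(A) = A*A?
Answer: 72900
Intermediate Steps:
p(A) = -3 + A² (p(A) = -3 + A*A = -3 + A²)
r = 16
y(K) = 1 + K (y(K) = K + 1 = 1 + K)
(y(F(r)) + p(-4))² = ((1 + 16²) + (-3 + (-4)²))² = ((1 + 256) + (-3 + 16))² = (257 + 13)² = 270² = 72900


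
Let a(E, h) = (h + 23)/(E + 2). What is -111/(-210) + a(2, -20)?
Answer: 179/140 ≈ 1.2786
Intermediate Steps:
a(E, h) = (23 + h)/(2 + E)
-111/(-210) + a(2, -20) = -111/(-210) + (23 - 20)/(2 + 2) = -111*(-1/210) + 3/4 = 37/70 + (1/4)*3 = 37/70 + 3/4 = 179/140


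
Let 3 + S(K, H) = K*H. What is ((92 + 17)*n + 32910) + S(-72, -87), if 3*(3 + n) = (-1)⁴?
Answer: 116641/3 ≈ 38880.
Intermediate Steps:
S(K, H) = -3 + H*K (S(K, H) = -3 + K*H = -3 + H*K)
n = -8/3 (n = -3 + (⅓)*(-1)⁴ = -3 + (⅓)*1 = -3 + ⅓ = -8/3 ≈ -2.6667)
((92 + 17)*n + 32910) + S(-72, -87) = ((92 + 17)*(-8/3) + 32910) + (-3 - 87*(-72)) = (109*(-8/3) + 32910) + (-3 + 6264) = (-872/3 + 32910) + 6261 = 97858/3 + 6261 = 116641/3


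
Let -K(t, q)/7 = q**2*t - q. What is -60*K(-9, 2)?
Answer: -15960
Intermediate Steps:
K(t, q) = 7*q - 7*t*q**2 (K(t, q) = -7*(q**2*t - q) = -7*(t*q**2 - q) = -7*(-q + t*q**2) = 7*q - 7*t*q**2)
-60*K(-9, 2) = -420*2*(1 - 1*2*(-9)) = -420*2*(1 + 18) = -420*2*19 = -60*266 = -15960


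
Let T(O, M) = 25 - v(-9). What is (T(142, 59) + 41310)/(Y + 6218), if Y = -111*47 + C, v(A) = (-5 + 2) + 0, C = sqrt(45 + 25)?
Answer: 5911334/143133 - 41338*sqrt(70)/1001931 ≈ 40.954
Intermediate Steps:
C = sqrt(70) ≈ 8.3666
v(A) = -3 (v(A) = -3 + 0 = -3)
Y = -5217 + sqrt(70) (Y = -111*47 + sqrt(70) = -5217 + sqrt(70) ≈ -5208.6)
T(O, M) = 28 (T(O, M) = 25 - 1*(-3) = 25 + 3 = 28)
(T(142, 59) + 41310)/(Y + 6218) = (28 + 41310)/((-5217 + sqrt(70)) + 6218) = 41338/(1001 + sqrt(70))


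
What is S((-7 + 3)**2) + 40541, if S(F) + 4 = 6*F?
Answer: 40633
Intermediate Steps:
S(F) = -4 + 6*F
S((-7 + 3)**2) + 40541 = (-4 + 6*(-7 + 3)**2) + 40541 = (-4 + 6*(-4)**2) + 40541 = (-4 + 6*16) + 40541 = (-4 + 96) + 40541 = 92 + 40541 = 40633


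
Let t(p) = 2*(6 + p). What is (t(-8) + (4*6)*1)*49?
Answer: 980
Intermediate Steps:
t(p) = 12 + 2*p
(t(-8) + (4*6)*1)*49 = ((12 + 2*(-8)) + (4*6)*1)*49 = ((12 - 16) + 24*1)*49 = (-4 + 24)*49 = 20*49 = 980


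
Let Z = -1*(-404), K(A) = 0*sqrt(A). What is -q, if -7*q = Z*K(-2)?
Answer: 0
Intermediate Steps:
K(A) = 0
Z = 404
q = 0 (q = -404*0/7 = -1/7*0 = 0)
-q = -1*0 = 0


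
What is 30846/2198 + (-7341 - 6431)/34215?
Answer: 512562517/37602285 ≈ 13.631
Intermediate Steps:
30846/2198 + (-7341 - 6431)/34215 = 30846*(1/2198) - 13772*1/34215 = 15423/1099 - 13772/34215 = 512562517/37602285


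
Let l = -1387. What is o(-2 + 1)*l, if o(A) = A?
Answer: 1387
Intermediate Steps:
o(-2 + 1)*l = (-2 + 1)*(-1387) = -1*(-1387) = 1387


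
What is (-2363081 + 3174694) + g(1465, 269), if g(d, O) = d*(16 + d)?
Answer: 2981278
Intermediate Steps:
(-2363081 + 3174694) + g(1465, 269) = (-2363081 + 3174694) + 1465*(16 + 1465) = 811613 + 1465*1481 = 811613 + 2169665 = 2981278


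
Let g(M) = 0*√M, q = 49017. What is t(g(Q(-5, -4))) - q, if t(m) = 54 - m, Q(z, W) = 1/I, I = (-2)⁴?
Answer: -48963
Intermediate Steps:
I = 16
Q(z, W) = 1/16
g(M) = 0
t(g(Q(-5, -4))) - q = (54 - 1*0) - 1*49017 = (54 + 0) - 49017 = 54 - 49017 = -48963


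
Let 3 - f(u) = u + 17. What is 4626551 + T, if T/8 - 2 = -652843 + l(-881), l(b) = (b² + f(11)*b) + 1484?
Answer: 5801183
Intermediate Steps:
f(u) = -14 - u (f(u) = 3 - (u + 17) = 3 - (17 + u) = 3 + (-17 - u) = -14 - u)
l(b) = 1484 + b² - 25*b (l(b) = (b² + (-14 - 1*11)*b) + 1484 = (b² + (-14 - 11)*b) + 1484 = (b² - 25*b) + 1484 = 1484 + b² - 25*b)
T = 1174632 (T = 16 + 8*(-652843 + (1484 + (-881)² - 25*(-881))) = 16 + 8*(-652843 + (1484 + 776161 + 22025)) = 16 + 8*(-652843 + 799670) = 16 + 8*146827 = 16 + 1174616 = 1174632)
4626551 + T = 4626551 + 1174632 = 5801183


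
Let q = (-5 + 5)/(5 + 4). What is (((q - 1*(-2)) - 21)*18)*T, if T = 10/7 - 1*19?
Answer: 42066/7 ≈ 6009.4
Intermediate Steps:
T = -123/7 (T = 10*(⅐) - 19 = 10/7 - 19 = -123/7 ≈ -17.571)
q = 0 (q = 0/9 = 0*(⅑) = 0)
(((q - 1*(-2)) - 21)*18)*T = (((0 - 1*(-2)) - 21)*18)*(-123/7) = (((0 + 2) - 21)*18)*(-123/7) = ((2 - 21)*18)*(-123/7) = -19*18*(-123/7) = -342*(-123/7) = 42066/7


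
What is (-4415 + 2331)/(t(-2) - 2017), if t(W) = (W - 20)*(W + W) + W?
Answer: 2084/1931 ≈ 1.0792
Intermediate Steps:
t(W) = W + 2*W*(-20 + W) (t(W) = (-20 + W)*(2*W) + W = 2*W*(-20 + W) + W = W + 2*W*(-20 + W))
(-4415 + 2331)/(t(-2) - 2017) = (-4415 + 2331)/(-2*(-39 + 2*(-2)) - 2017) = -2084/(-2*(-39 - 4) - 2017) = -2084/(-2*(-43) - 2017) = -2084/(86 - 2017) = -2084/(-1931) = -2084*(-1/1931) = 2084/1931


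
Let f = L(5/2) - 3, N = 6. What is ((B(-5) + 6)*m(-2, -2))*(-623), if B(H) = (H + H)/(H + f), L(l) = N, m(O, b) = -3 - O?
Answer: 6853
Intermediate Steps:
L(l) = 6
f = 3 (f = 6 - 3 = 3)
B(H) = 2*H/(3 + H) (B(H) = (H + H)/(H + 3) = (2*H)/(3 + H) = 2*H/(3 + H))
((B(-5) + 6)*m(-2, -2))*(-623) = ((2*(-5)/(3 - 5) + 6)*(-3 - 1*(-2)))*(-623) = ((2*(-5)/(-2) + 6)*(-3 + 2))*(-623) = ((2*(-5)*(-½) + 6)*(-1))*(-623) = ((5 + 6)*(-1))*(-623) = (11*(-1))*(-623) = -11*(-623) = 6853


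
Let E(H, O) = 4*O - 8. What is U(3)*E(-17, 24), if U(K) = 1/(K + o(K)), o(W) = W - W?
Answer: 88/3 ≈ 29.333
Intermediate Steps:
o(W) = 0
E(H, O) = -8 + 4*O
U(K) = 1/K (U(K) = 1/(K + 0) = 1/K)
U(3)*E(-17, 24) = (-8 + 4*24)/3 = (-8 + 96)/3 = (1/3)*88 = 88/3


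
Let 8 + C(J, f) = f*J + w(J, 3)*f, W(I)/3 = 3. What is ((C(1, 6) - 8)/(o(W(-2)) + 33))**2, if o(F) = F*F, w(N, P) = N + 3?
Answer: 49/3249 ≈ 0.015082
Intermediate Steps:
w(N, P) = 3 + N
W(I) = 9 (W(I) = 3*3 = 9)
o(F) = F**2
C(J, f) = -8 + J*f + f*(3 + J) (C(J, f) = -8 + (f*J + (3 + J)*f) = -8 + (J*f + f*(3 + J)) = -8 + J*f + f*(3 + J))
((C(1, 6) - 8)/(o(W(-2)) + 33))**2 = (((-8 + 1*6 + 6*(3 + 1)) - 8)/(9**2 + 33))**2 = (((-8 + 6 + 6*4) - 8)/(81 + 33))**2 = (((-8 + 6 + 24) - 8)/114)**2 = ((22 - 8)*(1/114))**2 = (14*(1/114))**2 = (7/57)**2 = 49/3249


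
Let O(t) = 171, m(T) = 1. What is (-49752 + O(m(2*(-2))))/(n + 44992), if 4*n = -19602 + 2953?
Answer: -198324/163319 ≈ -1.2143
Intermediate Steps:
n = -16649/4 (n = (-19602 + 2953)/4 = (¼)*(-16649) = -16649/4 ≈ -4162.3)
(-49752 + O(m(2*(-2))))/(n + 44992) = (-49752 + 171)/(-16649/4 + 44992) = -49581/163319/4 = -49581*4/163319 = -198324/163319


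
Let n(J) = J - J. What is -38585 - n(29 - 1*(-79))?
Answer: -38585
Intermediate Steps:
n(J) = 0
-38585 - n(29 - 1*(-79)) = -38585 - 1*0 = -38585 + 0 = -38585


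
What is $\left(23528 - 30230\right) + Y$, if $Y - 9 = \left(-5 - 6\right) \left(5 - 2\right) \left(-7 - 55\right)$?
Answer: $-4647$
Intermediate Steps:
$Y = 2055$ ($Y = 9 + \left(-5 - 6\right) \left(5 - 2\right) \left(-7 - 55\right) = 9 + \left(-5 - 6\right) 3 \left(-62\right) = 9 + \left(-11\right) 3 \left(-62\right) = 9 - -2046 = 9 + 2046 = 2055$)
$\left(23528 - 30230\right) + Y = \left(23528 - 30230\right) + 2055 = -6702 + 2055 = -4647$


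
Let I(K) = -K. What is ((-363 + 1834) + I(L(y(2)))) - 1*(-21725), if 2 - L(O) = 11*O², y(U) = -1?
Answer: 23205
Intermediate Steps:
L(O) = 2 - 11*O²
((-363 + 1834) + I(L(y(2)))) - 1*(-21725) = ((-363 + 1834) - (2 - 11*(-1)²)) - 1*(-21725) = (1471 - (2 - 11*1)) + 21725 = (1471 - (2 - 11)) + 21725 = (1471 - 1*(-9)) + 21725 = (1471 + 9) + 21725 = 1480 + 21725 = 23205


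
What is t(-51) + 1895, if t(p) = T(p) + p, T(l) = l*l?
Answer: 4445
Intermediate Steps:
T(l) = l**2
t(p) = p + p**2 (t(p) = p**2 + p = p + p**2)
t(-51) + 1895 = -51*(1 - 51) + 1895 = -51*(-50) + 1895 = 2550 + 1895 = 4445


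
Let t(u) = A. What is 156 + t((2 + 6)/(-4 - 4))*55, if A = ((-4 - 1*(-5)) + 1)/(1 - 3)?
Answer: 101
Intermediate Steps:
A = -1 (A = ((-4 + 5) + 1)/(-2) = (1 + 1)*(-½) = 2*(-½) = -1)
t(u) = -1
156 + t((2 + 6)/(-4 - 4))*55 = 156 - 1*55 = 156 - 55 = 101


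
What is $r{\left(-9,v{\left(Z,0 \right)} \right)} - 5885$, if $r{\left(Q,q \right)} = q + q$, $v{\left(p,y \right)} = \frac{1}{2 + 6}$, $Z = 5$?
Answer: $- \frac{23539}{4} \approx -5884.8$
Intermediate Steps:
$v{\left(p,y \right)} = \frac{1}{8}$
$r{\left(Q,q \right)} = 2 q$
$r{\left(-9,v{\left(Z,0 \right)} \right)} - 5885 = 2 \cdot \frac{1}{8} - 5885 = \frac{1}{4} - 5885 = - \frac{23539}{4}$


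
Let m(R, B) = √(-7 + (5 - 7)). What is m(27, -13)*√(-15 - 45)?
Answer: -6*√15 ≈ -23.238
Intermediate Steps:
m(R, B) = 3*I (m(R, B) = √(-7 - 2) = √(-9) = 3*I)
m(27, -13)*√(-15 - 45) = (3*I)*√(-15 - 45) = (3*I)*√(-60) = (3*I)*(2*I*√15) = -6*√15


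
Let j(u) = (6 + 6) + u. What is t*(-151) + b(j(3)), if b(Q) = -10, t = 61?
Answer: -9221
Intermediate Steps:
j(u) = 12 + u
t*(-151) + b(j(3)) = 61*(-151) - 10 = -9211 - 10 = -9221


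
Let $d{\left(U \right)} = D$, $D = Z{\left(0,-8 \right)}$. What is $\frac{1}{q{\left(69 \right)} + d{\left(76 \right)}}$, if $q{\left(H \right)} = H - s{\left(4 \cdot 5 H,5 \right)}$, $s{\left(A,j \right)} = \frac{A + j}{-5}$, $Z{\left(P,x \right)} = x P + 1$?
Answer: $\frac{1}{347} \approx 0.0028818$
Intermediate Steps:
$Z{\left(P,x \right)} = 1 + P x$ ($Z{\left(P,x \right)} = P x + 1 = 1 + P x$)
$D = 1$ ($D = 1 + 0 \left(-8\right) = 1 + 0 = 1$)
$s{\left(A,j \right)} = - \frac{A}{5} - \frac{j}{5}$ ($s{\left(A,j \right)} = \left(A + j\right) \left(- \frac{1}{5}\right) = - \frac{A}{5} - \frac{j}{5}$)
$d{\left(U \right)} = 1$
$q{\left(H \right)} = 1 + 5 H$ ($q{\left(H \right)} = H - \left(- \frac{4 \cdot 5 H}{5} - 1\right) = H - \left(- \frac{20 H}{5} - 1\right) = H - \left(- 4 H - 1\right) = H - \left(-1 - 4 H\right) = H + \left(1 + 4 H\right) = 1 + 5 H$)
$\frac{1}{q{\left(69 \right)} + d{\left(76 \right)}} = \frac{1}{\left(1 + 5 \cdot 69\right) + 1} = \frac{1}{\left(1 + 345\right) + 1} = \frac{1}{346 + 1} = \frac{1}{347}$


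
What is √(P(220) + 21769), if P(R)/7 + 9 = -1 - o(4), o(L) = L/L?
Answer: 2*√5423 ≈ 147.28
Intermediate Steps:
o(L) = 1
P(R) = -77 (P(R) = -63 + 7*(-1 - 1*1) = -63 + 7*(-1 - 1) = -63 + 7*(-2) = -63 - 14 = -77)
√(P(220) + 21769) = √(-77 + 21769) = √21692 = 2*√5423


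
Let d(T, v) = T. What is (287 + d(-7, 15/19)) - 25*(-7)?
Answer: 455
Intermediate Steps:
(287 + d(-7, 15/19)) - 25*(-7) = (287 - 7) - 25*(-7) = 280 + 175 = 455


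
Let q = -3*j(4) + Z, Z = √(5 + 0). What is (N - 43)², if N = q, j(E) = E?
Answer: (55 - √5)² ≈ 2784.0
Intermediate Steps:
Z = √5 ≈ 2.2361
q = -12 + √5 (q = -3*4 + √5 = -12 + √5 ≈ -9.7639)
N = -12 + √5 ≈ -9.7639
(N - 43)² = ((-12 + √5) - 43)² = (-55 + √5)²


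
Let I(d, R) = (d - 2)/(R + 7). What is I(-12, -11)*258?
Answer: 903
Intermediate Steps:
I(d, R) = (-2 + d)/(7 + R)
I(-12, -11)*258 = ((-2 - 12)/(7 - 11))*258 = (-14/(-4))*258 = -¼*(-14)*258 = (7/2)*258 = 903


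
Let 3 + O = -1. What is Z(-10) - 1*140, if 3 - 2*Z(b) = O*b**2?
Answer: 123/2 ≈ 61.500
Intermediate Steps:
O = -4 (O = -3 - 1 = -4)
Z(b) = 3/2 + 2*b**2 (Z(b) = 3/2 - (-2)*b**2 = 3/2 + 2*b**2)
Z(-10) - 1*140 = (3/2 + 2*(-10)**2) - 1*140 = (3/2 + 2*100) - 140 = (3/2 + 200) - 140 = 403/2 - 140 = 123/2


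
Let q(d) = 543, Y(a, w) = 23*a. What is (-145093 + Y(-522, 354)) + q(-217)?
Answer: -156556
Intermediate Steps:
(-145093 + Y(-522, 354)) + q(-217) = (-145093 + 23*(-522)) + 543 = (-145093 - 12006) + 543 = -157099 + 543 = -156556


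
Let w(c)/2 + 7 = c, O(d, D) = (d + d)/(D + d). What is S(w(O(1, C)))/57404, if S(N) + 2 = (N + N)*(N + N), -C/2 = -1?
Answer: 2879/258318 ≈ 0.011145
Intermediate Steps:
C = 2 (C = -2*(-1) = 2)
O(d, D) = 2*d/(D + d) (O(d, D) = (2*d)/(D + d) = 2*d/(D + d))
w(c) = -14 + 2*c
S(N) = -2 + 4*N**2 (S(N) = -2 + (N + N)*(N + N) = -2 + (2*N)*(2*N) = -2 + 4*N**2)
S(w(O(1, C)))/57404 = (-2 + 4*(-14 + 2*(2*1/(2 + 1)))**2)/57404 = (-2 + 4*(-14 + 2*(2*1/3))**2)*(1/57404) = (-2 + 4*(-14 + 2*(2*1*(1/3)))**2)*(1/57404) = (-2 + 4*(-14 + 2*(2/3))**2)*(1/57404) = (-2 + 4*(-14 + 4/3)**2)*(1/57404) = (-2 + 4*(-38/3)**2)*(1/57404) = (-2 + 4*(1444/9))*(1/57404) = (-2 + 5776/9)*(1/57404) = (5758/9)*(1/57404) = 2879/258318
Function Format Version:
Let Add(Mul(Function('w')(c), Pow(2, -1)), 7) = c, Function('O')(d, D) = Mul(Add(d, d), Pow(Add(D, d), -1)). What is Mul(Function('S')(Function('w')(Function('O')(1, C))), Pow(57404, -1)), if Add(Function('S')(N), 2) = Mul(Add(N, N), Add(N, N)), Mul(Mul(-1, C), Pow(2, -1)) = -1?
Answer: Rational(2879, 258318) ≈ 0.011145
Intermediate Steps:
C = 2 (C = Mul(-2, -1) = 2)
Function('O')(d, D) = Mul(2, d, Pow(Add(D, d), -1)) (Function('O')(d, D) = Mul(Mul(2, d), Pow(Add(D, d), -1)) = Mul(2, d, Pow(Add(D, d), -1)))
Function('w')(c) = Add(-14, Mul(2, c))
Function('S')(N) = Add(-2, Mul(4, Pow(N, 2))) (Function('S')(N) = Add(-2, Mul(Add(N, N), Add(N, N))) = Add(-2, Mul(Mul(2, N), Mul(2, N))) = Add(-2, Mul(4, Pow(N, 2))))
Mul(Function('S')(Function('w')(Function('O')(1, C))), Pow(57404, -1)) = Mul(Add(-2, Mul(4, Pow(Add(-14, Mul(2, Mul(2, 1, Pow(Add(2, 1), -1)))), 2))), Pow(57404, -1)) = Mul(Add(-2, Mul(4, Pow(Add(-14, Mul(2, Mul(2, 1, Pow(3, -1)))), 2))), Rational(1, 57404)) = Mul(Add(-2, Mul(4, Pow(Add(-14, Mul(2, Mul(2, 1, Rational(1, 3)))), 2))), Rational(1, 57404)) = Mul(Add(-2, Mul(4, Pow(Add(-14, Mul(2, Rational(2, 3))), 2))), Rational(1, 57404)) = Mul(Add(-2, Mul(4, Pow(Add(-14, Rational(4, 3)), 2))), Rational(1, 57404)) = Mul(Add(-2, Mul(4, Pow(Rational(-38, 3), 2))), Rational(1, 57404)) = Mul(Add(-2, Mul(4, Rational(1444, 9))), Rational(1, 57404)) = Mul(Add(-2, Rational(5776, 9)), Rational(1, 57404)) = Mul(Rational(5758, 9), Rational(1, 57404)) = Rational(2879, 258318)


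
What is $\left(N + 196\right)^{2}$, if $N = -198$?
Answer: $4$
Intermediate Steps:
$\left(N + 196\right)^{2} = \left(-198 + 196\right)^{2} = \left(-2\right)^{2} = 4$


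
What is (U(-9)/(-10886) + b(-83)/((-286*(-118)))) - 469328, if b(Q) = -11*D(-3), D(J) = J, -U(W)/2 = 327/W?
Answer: -23512099691441/50097372 ≈ -4.6933e+5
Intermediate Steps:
U(W) = -654/W
b(Q) = 33 (b(Q) = -11*(-3) = 33)
(U(-9)/(-10886) + b(-83)/((-286*(-118)))) - 469328 = (-654/(-9)/(-10886) + 33/((-286*(-118)))) - 469328 = (-654*(-1/9)*(-1/10886) + 33/33748) - 469328 = ((218/3)*(-1/10886) + 33*(1/33748)) - 469328 = (-109/16329 + 3/3068) - 469328 = -285425/50097372 - 469328 = -23512099691441/50097372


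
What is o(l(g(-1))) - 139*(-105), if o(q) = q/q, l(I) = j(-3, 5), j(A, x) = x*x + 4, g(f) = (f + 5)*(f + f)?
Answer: 14596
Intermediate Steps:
g(f) = 2*f*(5 + f) (g(f) = (5 + f)*(2*f) = 2*f*(5 + f))
j(A, x) = 4 + x**2 (j(A, x) = x**2 + 4 = 4 + x**2)
l(I) = 29 (l(I) = 4 + 5**2 = 4 + 25 = 29)
o(q) = 1
o(l(g(-1))) - 139*(-105) = 1 - 139*(-105) = 1 + 14595 = 14596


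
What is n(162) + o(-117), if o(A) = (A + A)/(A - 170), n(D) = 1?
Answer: 521/287 ≈ 1.8153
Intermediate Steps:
o(A) = 2*A/(-170 + A) (o(A) = (2*A)/(-170 + A) = 2*A/(-170 + A))
n(162) + o(-117) = 1 + 2*(-117)/(-170 - 117) = 1 + 2*(-117)/(-287) = 1 + 2*(-117)*(-1/287) = 1 + 234/287 = 521/287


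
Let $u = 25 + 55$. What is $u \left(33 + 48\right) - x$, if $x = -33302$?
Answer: $39782$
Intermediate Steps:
$u = 80$
$u \left(33 + 48\right) - x = 80 \left(33 + 48\right) - -33302 = 80 \cdot 81 + 33302 = 6480 + 33302 = 39782$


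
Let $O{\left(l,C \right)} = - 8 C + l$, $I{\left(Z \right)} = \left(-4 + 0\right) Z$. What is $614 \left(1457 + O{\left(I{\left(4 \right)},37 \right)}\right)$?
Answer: $703030$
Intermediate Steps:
$I{\left(Z \right)} = - 4 Z$
$O{\left(l,C \right)} = l - 8 C$
$614 \left(1457 + O{\left(I{\left(4 \right)},37 \right)}\right) = 614 \left(1457 - 312\right) = 614 \cdot 1145 = 703030$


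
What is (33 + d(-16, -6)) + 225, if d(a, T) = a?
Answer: 242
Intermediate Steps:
(33 + d(-16, -6)) + 225 = (33 - 16) + 225 = 17 + 225 = 242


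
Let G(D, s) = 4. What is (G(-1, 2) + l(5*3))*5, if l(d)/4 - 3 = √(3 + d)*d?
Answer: 80 + 900*√2 ≈ 1352.8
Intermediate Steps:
l(d) = 12 + 4*d*√(3 + d) (l(d) = 12 + 4*(√(3 + d)*d) = 12 + 4*(d*√(3 + d)) = 12 + 4*d*√(3 + d))
(G(-1, 2) + l(5*3))*5 = (4 + (12 + 4*(5*3)*√(3 + 5*3)))*5 = (4 + (12 + 4*15*√(3 + 15)))*5 = (4 + (12 + 4*15*√18))*5 = (4 + (12 + 4*15*(3*√2)))*5 = (4 + (12 + 180*√2))*5 = (16 + 180*√2)*5 = 80 + 900*√2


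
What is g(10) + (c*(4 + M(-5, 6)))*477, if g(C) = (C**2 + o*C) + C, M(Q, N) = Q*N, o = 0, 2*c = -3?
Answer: 18713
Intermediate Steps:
c = -3/2 (c = (1/2)*(-3) = -3/2 ≈ -1.5000)
M(Q, N) = N*Q
g(C) = C + C**2 (g(C) = (C**2 + 0*C) + C = (C**2 + 0) + C = C**2 + C = C + C**2)
g(10) + (c*(4 + M(-5, 6)))*477 = 10*(1 + 10) - 3*(4 + 6*(-5))/2*477 = 10*11 - 3*(4 - 30)/2*477 = 110 - 3/2*(-26)*477 = 110 + 39*477 = 110 + 18603 = 18713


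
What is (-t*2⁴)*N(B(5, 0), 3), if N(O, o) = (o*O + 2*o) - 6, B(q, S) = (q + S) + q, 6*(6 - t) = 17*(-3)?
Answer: -6960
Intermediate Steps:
t = 29/2 (t = 6 - 17*(-3)/6 = 6 - ⅙*(-51) = 6 + 17/2 = 29/2 ≈ 14.500)
B(q, S) = S + 2*q (B(q, S) = (S + q) + q = S + 2*q)
N(O, o) = -6 + 2*o + O*o (N(O, o) = (O*o + 2*o) - 6 = (2*o + O*o) - 6 = -6 + 2*o + O*o)
(-t*2⁴)*N(B(5, 0), 3) = (-1*29/2*2⁴)*(-6 + 2*3 + (0 + 2*5)*3) = (-29/2*16)*(-6 + 6 + (0 + 10)*3) = -232*(-6 + 6 + 10*3) = -232*(-6 + 6 + 30) = -232*30 = -6960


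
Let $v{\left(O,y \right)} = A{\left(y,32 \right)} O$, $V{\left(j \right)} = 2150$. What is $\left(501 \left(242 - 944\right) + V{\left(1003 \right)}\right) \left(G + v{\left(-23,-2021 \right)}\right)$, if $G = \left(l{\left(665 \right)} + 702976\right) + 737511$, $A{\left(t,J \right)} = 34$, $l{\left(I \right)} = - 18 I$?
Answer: $-499067624720$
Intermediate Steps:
$G = 1428517$ ($G = \left(\left(-18\right) 665 + 702976\right) + 737511 = \left(-11970 + 702976\right) + 737511 = 691006 + 737511 = 1428517$)
$v{\left(O,y \right)} = 34 O$
$\left(501 \left(242 - 944\right) + V{\left(1003 \right)}\right) \left(G + v{\left(-23,-2021 \right)}\right) = \left(501 \left(242 - 944\right) + 2150\right) \left(1428517 + 34 \left(-23\right)\right) = \left(501 \left(-702\right) + 2150\right) \left(1428517 - 782\right) = \left(-351702 + 2150\right) 1427735 = \left(-349552\right) 1427735 = -499067624720$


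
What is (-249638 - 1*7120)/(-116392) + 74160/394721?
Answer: 54989702619/22971183316 ≈ 2.3939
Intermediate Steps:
(-249638 - 1*7120)/(-116392) + 74160/394721 = (-249638 - 7120)*(-1/116392) + 74160*(1/394721) = -256758*(-1/116392) + 74160/394721 = 128379/58196 + 74160/394721 = 54989702619/22971183316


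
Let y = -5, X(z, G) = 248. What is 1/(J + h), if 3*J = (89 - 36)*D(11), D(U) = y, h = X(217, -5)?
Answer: 3/479 ≈ 0.0062630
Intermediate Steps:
h = 248
D(U) = -5
J = -265/3 (J = ((89 - 36)*(-5))/3 = (53*(-5))/3 = (⅓)*(-265) = -265/3 ≈ -88.333)
1/(J + h) = 1/(-265/3 + 248) = 1/(479/3) = 3/479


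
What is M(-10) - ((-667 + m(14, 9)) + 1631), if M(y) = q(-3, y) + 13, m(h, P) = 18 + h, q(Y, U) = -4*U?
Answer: -943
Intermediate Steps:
M(y) = 13 - 4*y (M(y) = -4*y + 13 = 13 - 4*y)
M(-10) - ((-667 + m(14, 9)) + 1631) = (13 - 4*(-10)) - ((-667 + (18 + 14)) + 1631) = (13 + 40) - ((-667 + 32) + 1631) = 53 - (-635 + 1631) = 53 - 1*996 = 53 - 996 = -943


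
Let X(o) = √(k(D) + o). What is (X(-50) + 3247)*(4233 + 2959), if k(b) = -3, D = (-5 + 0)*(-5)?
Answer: 23352424 + 7192*I*√53 ≈ 2.3352e+7 + 52359.0*I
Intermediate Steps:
D = 25 (D = -5*(-5) = 25)
X(o) = √(-3 + o)
(X(-50) + 3247)*(4233 + 2959) = (√(-3 - 50) + 3247)*(4233 + 2959) = (√(-53) + 3247)*7192 = (I*√53 + 3247)*7192 = (3247 + I*√53)*7192 = 23352424 + 7192*I*√53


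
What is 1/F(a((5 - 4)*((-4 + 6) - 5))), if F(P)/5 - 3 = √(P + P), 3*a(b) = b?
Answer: 3/55 - I*√2/55 ≈ 0.054545 - 0.025713*I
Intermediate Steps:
a(b) = b/3
F(P) = 15 + 5*√2*√P (F(P) = 15 + 5*√(P + P) = 15 + 5*√(2*P) = 15 + 5*(√2*√P) = 15 + 5*√2*√P)
1/F(a((5 - 4)*((-4 + 6) - 5))) = 1/(15 + 5*√2*√(((5 - 4)*((-4 + 6) - 5))/3)) = 1/(15 + 5*√2*√((1*(2 - 5))/3)) = 1/(15 + 5*√2*√((1*(-3))/3)) = 1/(15 + 5*√2*√((⅓)*(-3))) = 1/(15 + 5*√2*√(-1)) = 1/(15 + 5*√2*I) = 1/(15 + 5*I*√2)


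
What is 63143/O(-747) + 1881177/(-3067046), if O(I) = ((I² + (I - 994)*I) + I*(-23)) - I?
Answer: -1668149216275/2877600702672 ≈ -0.57970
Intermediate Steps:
O(I) = I² - 24*I + I*(-994 + I) (O(I) = ((I² + (-994 + I)*I) - 23*I) - I = ((I² + I*(-994 + I)) - 23*I) - I = (I² - 23*I + I*(-994 + I)) - I = I² - 24*I + I*(-994 + I))
63143/O(-747) + 1881177/(-3067046) = 63143/((2*(-747)*(-509 - 747))) + 1881177/(-3067046) = 63143/((2*(-747)*(-1256))) + 1881177*(-1/3067046) = 63143/1876464 - 1881177/3067046 = -1668149216275/2877600702672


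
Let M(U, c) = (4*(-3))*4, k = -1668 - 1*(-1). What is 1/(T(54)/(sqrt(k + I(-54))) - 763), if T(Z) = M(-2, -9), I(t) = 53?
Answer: -205247/156603845 - 8*I*sqrt(1614)/156603845 ≈ -0.0013106 - 2.0523e-6*I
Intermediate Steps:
k = -1667 (k = -1668 + 1 = -1667)
M(U, c) = -48 (M(U, c) = -12*4 = -48)
T(Z) = -48
1/(T(54)/(sqrt(k + I(-54))) - 763) = 1/(-48/sqrt(-1667 + 53) - 763) = 1/(-48*(-I*sqrt(1614)/1614) - 763) = 1/(-(-8)*I*sqrt(1614)/269 - 763) = 1/(8*I*sqrt(1614)/269 - 763) = 1/(-763 + 8*I*sqrt(1614)/269)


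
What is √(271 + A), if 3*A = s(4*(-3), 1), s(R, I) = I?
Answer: √2442/3 ≈ 16.472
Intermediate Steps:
A = ⅓ (A = (⅓)*1 = ⅓ ≈ 0.33333)
√(271 + A) = √(271 + ⅓) = √(814/3) = √2442/3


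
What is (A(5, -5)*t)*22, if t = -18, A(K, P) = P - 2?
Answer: 2772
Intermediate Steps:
A(K, P) = -2 + P
(A(5, -5)*t)*22 = ((-2 - 5)*(-18))*22 = -7*(-18)*22 = 126*22 = 2772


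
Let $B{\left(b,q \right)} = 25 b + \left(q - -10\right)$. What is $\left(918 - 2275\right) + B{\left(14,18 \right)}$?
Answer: $-979$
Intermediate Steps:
$B{\left(b,q \right)} = 10 + q + 25 b$ ($B{\left(b,q \right)} = 25 b + \left(q + 10\right) = 25 b + \left(10 + q\right) = 10 + q + 25 b$)
$\left(918 - 2275\right) + B{\left(14,18 \right)} = \left(918 - 2275\right) + \left(10 + 18 + 25 \cdot 14\right) = -1357 + \left(10 + 18 + 350\right) = -1357 + 378 = -979$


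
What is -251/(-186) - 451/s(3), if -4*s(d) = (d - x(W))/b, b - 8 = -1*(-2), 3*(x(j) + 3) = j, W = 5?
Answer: 10069583/2418 ≈ 4164.4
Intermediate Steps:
x(j) = -3 + j/3
b = 10 (b = 8 - 1*(-2) = 8 + 2 = 10)
s(d) = -1/30 - d/40 (s(d) = -(d - (-3 + (⅓)*5))/(4*10) = -(d - (-3 + 5/3))/(4*10) = -(d - 1*(-4/3))/(4*10) = -(d + 4/3)/(4*10) = -(4/3 + d)/(4*10) = -(2/15 + d/10)/4 = -1/30 - d/40)
-251/(-186) - 451/s(3) = -251/(-186) - 451/(-1/30 - 1/40*3) = -251*(-1/186) - 451/(-1/30 - 3/40) = 251/186 - 451/(-13/120) = 251/186 - 451*(-120/13) = 251/186 + 54120/13 = 10069583/2418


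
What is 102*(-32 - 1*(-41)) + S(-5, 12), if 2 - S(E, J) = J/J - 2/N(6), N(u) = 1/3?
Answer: 925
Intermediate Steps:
N(u) = ⅓
S(E, J) = 7 (S(E, J) = 2 - (J/J - 2/⅓) = 2 - (1 - 2*3) = 2 - (1 - 6) = 2 - 1*(-5) = 2 + 5 = 7)
102*(-32 - 1*(-41)) + S(-5, 12) = 102*(-32 - 1*(-41)) + 7 = 102*(-32 + 41) + 7 = 102*9 + 7 = 918 + 7 = 925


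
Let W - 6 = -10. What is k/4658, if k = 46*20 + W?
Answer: 458/2329 ≈ 0.19665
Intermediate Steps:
W = -4 (W = 6 - 10 = -4)
k = 916 (k = 46*20 - 4 = 920 - 4 = 916)
k/4658 = 916/4658 = 916*(1/4658) = 458/2329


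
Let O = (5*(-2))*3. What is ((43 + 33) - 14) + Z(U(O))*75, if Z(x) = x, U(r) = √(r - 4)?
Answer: 62 + 75*I*√34 ≈ 62.0 + 437.32*I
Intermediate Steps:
O = -30 (O = -10*3 = -30)
U(r) = √(-4 + r)
((43 + 33) - 14) + Z(U(O))*75 = ((43 + 33) - 14) + √(-4 - 30)*75 = (76 - 14) + √(-34)*75 = 62 + (I*√34)*75 = 62 + 75*I*√34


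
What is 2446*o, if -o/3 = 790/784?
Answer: -1449255/196 ≈ -7394.2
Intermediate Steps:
o = -1185/392 (o = -2370/784 = -3*395/392 = -1185/392 ≈ -3.0230)
2446*o = 2446*(-1185/392) = -1449255/196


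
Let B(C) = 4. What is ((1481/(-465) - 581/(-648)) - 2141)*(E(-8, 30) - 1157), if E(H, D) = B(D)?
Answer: 248208478793/100440 ≈ 2.4712e+6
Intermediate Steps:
E(H, D) = 4
((1481/(-465) - 581/(-648)) - 2141)*(E(-8, 30) - 1157) = ((1481/(-465) - 581/(-648)) - 2141)*(4 - 1157) = ((1481*(-1/465) - 581*(-1/648)) - 2141)*(-1153) = ((-1481/465 + 581/648) - 2141)*(-1153) = (-229841/100440 - 2141)*(-1153) = -215271881/100440*(-1153) = 248208478793/100440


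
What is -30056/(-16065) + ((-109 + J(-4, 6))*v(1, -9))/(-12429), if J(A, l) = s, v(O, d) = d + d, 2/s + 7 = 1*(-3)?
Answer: 447044/261009 ≈ 1.7128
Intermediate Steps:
s = -⅕ (s = 2/(-7 + 1*(-3)) = 2/(-7 - 3) = 2/(-10) = 2*(-⅒) = -⅕ ≈ -0.20000)
v(O, d) = 2*d
J(A, l) = -⅕
-30056/(-16065) + ((-109 + J(-4, 6))*v(1, -9))/(-12429) = -30056/(-16065) + ((-109 - ⅕)*(2*(-9)))/(-12429) = -30056*(-1/16065) - 546/5*(-18)*(-1/12429) = 1768/945 + (9828/5)*(-1/12429) = 1768/945 - 1092/6905 = 447044/261009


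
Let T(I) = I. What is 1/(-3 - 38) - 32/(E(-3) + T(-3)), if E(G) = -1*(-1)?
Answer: 655/41 ≈ 15.976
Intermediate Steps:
E(G) = 1
1/(-3 - 38) - 32/(E(-3) + T(-3)) = 1/(-3 - 38) - 32/(1 - 3) = 1/(-41) - 32/(-2) = -1/41 - 1/2*(-32) = -1/41 + 16 = 655/41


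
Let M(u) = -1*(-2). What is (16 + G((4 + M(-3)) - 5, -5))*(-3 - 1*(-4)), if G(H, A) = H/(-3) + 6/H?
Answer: 65/3 ≈ 21.667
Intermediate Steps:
M(u) = 2
G(H, A) = 6/H - H/3 (G(H, A) = H*(-⅓) + 6/H = -H/3 + 6/H = 6/H - H/3)
(16 + G((4 + M(-3)) - 5, -5))*(-3 - 1*(-4)) = (16 + (6/((4 + 2) - 5) - ((4 + 2) - 5)/3))*(-3 - 1*(-4)) = (16 + (6/(6 - 5) - (6 - 5)/3))*(-3 + 4) = (16 + (6/1 - ⅓*1))*1 = (16 + (6*1 - ⅓))*1 = (16 + (6 - ⅓))*1 = (16 + 17/3)*1 = (65/3)*1 = 65/3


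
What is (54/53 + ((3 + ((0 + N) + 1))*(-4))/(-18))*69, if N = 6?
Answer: 35558/159 ≈ 223.64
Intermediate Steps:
(54/53 + ((3 + ((0 + N) + 1))*(-4))/(-18))*69 = (54/53 + ((3 + ((0 + 6) + 1))*(-4))/(-18))*69 = (54*(1/53) + ((3 + (6 + 1))*(-4))*(-1/18))*69 = (54/53 + ((3 + 7)*(-4))*(-1/18))*69 = (54/53 + (10*(-4))*(-1/18))*69 = (54/53 - 40*(-1/18))*69 = (54/53 + 20/9)*69 = (1546/477)*69 = 35558/159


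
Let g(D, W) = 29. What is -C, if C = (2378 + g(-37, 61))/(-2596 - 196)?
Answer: 2407/2792 ≈ 0.86211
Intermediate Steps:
C = -2407/2792 (C = (2378 + 29)/(-2596 - 196) = 2407/(-2792) = 2407*(-1/2792) = -2407/2792 ≈ -0.86211)
-C = -1*(-2407/2792) = 2407/2792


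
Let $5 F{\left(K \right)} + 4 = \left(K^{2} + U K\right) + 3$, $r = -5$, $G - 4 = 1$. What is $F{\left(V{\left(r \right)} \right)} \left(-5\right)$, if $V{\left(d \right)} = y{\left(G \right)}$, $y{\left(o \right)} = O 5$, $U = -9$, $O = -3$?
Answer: $-359$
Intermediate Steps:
$G = 5$ ($G = 4 + 1 = 5$)
$y{\left(o \right)} = -15$ ($y{\left(o \right)} = \left(-3\right) 5 = -15$)
$V{\left(d \right)} = -15$
$F{\left(K \right)} = - \frac{1}{5} - \frac{9 K}{5} + \frac{K^{2}}{5}$ ($F{\left(K \right)} = - \frac{4}{5} + \frac{\left(K^{2} - 9 K\right) + 3}{5} = - \frac{4}{5} + \frac{3 + K^{2} - 9 K}{5} = - \frac{4}{5} + \left(\frac{3}{5} - \frac{9 K}{5} + \frac{K^{2}}{5}\right) = - \frac{1}{5} - \frac{9 K}{5} + \frac{K^{2}}{5}$)
$F{\left(V{\left(r \right)} \right)} \left(-5\right) = \left(- \frac{1}{5} - -27 + \frac{\left(-15\right)^{2}}{5}\right) \left(-5\right) = \left(- \frac{1}{5} + 27 + \frac{1}{5} \cdot 225\right) \left(-5\right) = \left(- \frac{1}{5} + 27 + 45\right) \left(-5\right) = \frac{359}{5} \left(-5\right) = -359$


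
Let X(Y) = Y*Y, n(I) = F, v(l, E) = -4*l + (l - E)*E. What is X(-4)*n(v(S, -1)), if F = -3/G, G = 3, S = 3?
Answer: -16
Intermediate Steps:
F = -1 (F = -3/3 = -3*1/3 = -1)
v(l, E) = -4*l + E*(l - E)
n(I) = -1
X(Y) = Y**2
X(-4)*n(v(S, -1)) = (-4)**2*(-1) = 16*(-1) = -16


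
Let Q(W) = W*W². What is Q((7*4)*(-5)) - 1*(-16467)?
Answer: -2727533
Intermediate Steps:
Q(W) = W³
Q((7*4)*(-5)) - 1*(-16467) = ((7*4)*(-5))³ - 1*(-16467) = (28*(-5))³ + 16467 = (-140)³ + 16467 = -2744000 + 16467 = -2727533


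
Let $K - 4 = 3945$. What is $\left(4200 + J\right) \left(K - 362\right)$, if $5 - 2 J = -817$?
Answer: $16539657$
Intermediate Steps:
$K = 3949$ ($K = 4 + 3945 = 3949$)
$J = 411$ ($J = \frac{5}{2} - - \frac{817}{2} = \frac{5}{2} + \frac{817}{2} = 411$)
$\left(4200 + J\right) \left(K - 362\right) = \left(4200 + 411\right) \left(3949 - 362\right) = 4611 \cdot 3587 = 16539657$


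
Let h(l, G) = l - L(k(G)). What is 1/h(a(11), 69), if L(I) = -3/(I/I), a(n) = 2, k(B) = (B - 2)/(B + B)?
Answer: ⅕ ≈ 0.20000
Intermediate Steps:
k(B) = (-2 + B)/(2*B) (k(B) = (-2 + B)/((2*B)) = (-2 + B)*(1/(2*B)) = (-2 + B)/(2*B))
L(I) = -3 (L(I) = -3/1 = -3*1 = -3)
h(l, G) = 3 + l (h(l, G) = l - 1*(-3) = l + 3 = 3 + l)
1/h(a(11), 69) = 1/(3 + 2) = 1/5 = ⅕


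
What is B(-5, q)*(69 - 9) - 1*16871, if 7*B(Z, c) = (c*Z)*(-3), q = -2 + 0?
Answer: -119897/7 ≈ -17128.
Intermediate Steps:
q = -2
B(Z, c) = -3*Z*c/7 (B(Z, c) = ((c*Z)*(-3))/7 = ((Z*c)*(-3))/7 = (-3*Z*c)/7 = -3*Z*c/7)
B(-5, q)*(69 - 9) - 1*16871 = (-3/7*(-5)*(-2))*(69 - 9) - 1*16871 = -30/7*60 - 16871 = -1800/7 - 16871 = -119897/7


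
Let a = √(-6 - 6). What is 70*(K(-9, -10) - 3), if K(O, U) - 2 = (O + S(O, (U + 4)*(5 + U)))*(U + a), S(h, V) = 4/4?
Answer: 5530 - 1120*I*√3 ≈ 5530.0 - 1939.9*I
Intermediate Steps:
a = 2*I*√3 (a = √(-12) = 2*I*√3 ≈ 3.4641*I)
S(h, V) = 1 (S(h, V) = 4*(¼) = 1)
K(O, U) = 2 + (1 + O)*(U + 2*I*√3) (K(O, U) = 2 + (O + 1)*(U + 2*I*√3) = 2 + (1 + O)*(U + 2*I*√3))
70*(K(-9, -10) - 3) = 70*((2 - 10 - 9*(-10) + 2*I*√3 + 2*I*(-9)*√3) - 3) = 70*((2 - 10 + 90 + 2*I*√3 - 18*I*√3) - 3) = 70*((82 - 16*I*√3) - 3) = 70*(79 - 16*I*√3) = 5530 - 1120*I*√3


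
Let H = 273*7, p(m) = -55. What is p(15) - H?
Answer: -1966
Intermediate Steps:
H = 1911
p(15) - H = -55 - 1*1911 = -55 - 1911 = -1966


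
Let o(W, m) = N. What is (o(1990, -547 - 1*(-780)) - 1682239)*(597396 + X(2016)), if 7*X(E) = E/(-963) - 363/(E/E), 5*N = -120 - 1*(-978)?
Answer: -3762873410341643/3745 ≈ -1.0048e+12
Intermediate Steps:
N = 858/5 (N = (-120 - 1*(-978))/5 = (-120 + 978)/5 = (1/5)*858 = 858/5 ≈ 171.60)
o(W, m) = 858/5
X(E) = -363/7 - E/6741 (X(E) = (E/(-963) - 363/(E/E))/7 = (E*(-1/963) - 363/1)/7 = (-E/963 - 363*1)/7 = (-E/963 - 363)/7 = (-363 - E/963)/7 = -363/7 - E/6741)
(o(1990, -547 - 1*(-780)) - 1682239)*(597396 + X(2016)) = (858/5 - 1682239)*(597396 + (-363/7 - 1/6741*2016)) = -8410337*(597396 + (-363/7 - 32/107))/5 = -8410337*(597396 - 39065/749)/5 = -8410337/5*447410539/749 = -3762873410341643/3745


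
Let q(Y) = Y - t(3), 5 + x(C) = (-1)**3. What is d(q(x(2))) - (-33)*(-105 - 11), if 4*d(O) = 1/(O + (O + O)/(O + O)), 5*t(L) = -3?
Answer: -336869/88 ≈ -3828.1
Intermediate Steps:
t(L) = -3/5 (t(L) = (1/5)*(-3) = -3/5)
x(C) = -6 (x(C) = -5 + (-1)**3 = -5 - 1 = -6)
q(Y) = 3/5 + Y (q(Y) = Y - 1*(-3/5) = Y + 3/5 = 3/5 + Y)
d(O) = 1/(4*(1 + O)) (d(O) = 1/(4*(O + (O + O)/(O + O))) = 1/(4*(O + (2*O)/((2*O)))) = 1/(4*(O + (2*O)*(1/(2*O)))) = 1/(4*(O + 1)) = 1/(4*(1 + O)))
d(q(x(2))) - (-33)*(-105 - 11) = 1/(4*(1 + (3/5 - 6))) - (-33)*(-105 - 11) = 1/(4*(1 - 27/5)) - (-33)*(-116) = 1/(4*(-22/5)) - 1*3828 = (1/4)*(-5/22) - 3828 = -5/88 - 3828 = -336869/88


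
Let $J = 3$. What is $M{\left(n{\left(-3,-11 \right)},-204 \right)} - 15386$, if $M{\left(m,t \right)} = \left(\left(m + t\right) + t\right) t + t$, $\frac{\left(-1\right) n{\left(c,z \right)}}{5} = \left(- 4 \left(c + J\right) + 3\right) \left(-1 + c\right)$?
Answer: $55402$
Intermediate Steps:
$n{\left(c,z \right)} = - 5 \left(-1 + c\right) \left(-9 - 4 c\right)$ ($n{\left(c,z \right)} = - 5 \left(- 4 \left(c + 3\right) + 3\right) \left(-1 + c\right) = - 5 \left(- 4 \left(3 + c\right) + 3\right) \left(-1 + c\right) = - 5 \left(\left(-12 - 4 c\right) + 3\right) \left(-1 + c\right) = - 5 \left(-9 - 4 c\right) \left(-1 + c\right) = - 5 \left(-1 + c\right) \left(-9 - 4 c\right)$)
$M{\left(m,t \right)} = t + t \left(m + 2 t\right)$ ($M{\left(m,t \right)} = \left(m + 2 t\right) t + t = t \left(m + 2 t\right) + t = t + t \left(m + 2 t\right)$)
$M{\left(n{\left(-3,-11 \right)},-204 \right)} - 15386 = - 204 \left(1 + \left(-45 + 20 \left(-3\right)^{2} + 25 \left(-3\right)\right) + 2 \left(-204\right)\right) - 15386 = - 204 \left(1 - -60 - 408\right) - 15386 = - 204 \left(1 + 60 - 408\right) - 15386 = \left(-204\right) \left(-347\right) - 15386 = 70788 - 15386 = 55402$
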